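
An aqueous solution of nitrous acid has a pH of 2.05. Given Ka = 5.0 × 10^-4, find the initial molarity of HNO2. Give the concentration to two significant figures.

[H+] = 10^(-2.05) = 8.91 × 10^-3 M = x
Ka = x²/(C₀ − x) ⇒ C₀ = x + x²/Ka
C₀ = 8.91 × 10^-3 + (8.91 × 10^-3)²/(5.0 × 10^-4) = 1.68 × 10^-1 M

C₀ = 1.7 × 10^-1 M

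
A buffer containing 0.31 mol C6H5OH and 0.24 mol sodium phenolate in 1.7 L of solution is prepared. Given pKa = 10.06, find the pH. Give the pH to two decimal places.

Henderson–Hasselbalch: pH = pKa + log([C6H5O-]/[C6H5OH]) = 10.06 + log(0.24/0.31)
pH = 10.06 + (-0.111) = 9.95

pH = 9.95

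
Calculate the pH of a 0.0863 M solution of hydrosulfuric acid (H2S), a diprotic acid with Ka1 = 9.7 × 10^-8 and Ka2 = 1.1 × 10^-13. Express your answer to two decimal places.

Ka1 ≫ Ka2, so treat the first dissociation as the only significant source of H+.
Ka1 = x²/(0.0863 − x) = 9.7 × 10^-8
x ≈ √(9.7 × 10^-8 × 0.0863) = 9.15 × 10^-5 M
pH = −log(9.15 × 10^-5) = 4.04

pH = 4.04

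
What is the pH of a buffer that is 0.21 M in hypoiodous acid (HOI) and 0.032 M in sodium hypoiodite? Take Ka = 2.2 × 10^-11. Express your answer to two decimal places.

pH = 9.84

pKa = −log(2.2 × 10^-11) = 10.658
pH = pKa + log([A⁻]/[HA]) = 10.658 + log(0.032/0.21)
pH = 10.658 + (-0.817) = 9.84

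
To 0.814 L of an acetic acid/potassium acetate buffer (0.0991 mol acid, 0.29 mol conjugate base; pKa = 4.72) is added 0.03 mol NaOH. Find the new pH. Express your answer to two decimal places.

pH = 5.39

After neutralization: n(CH3COOH) = 0.0691 mol, n(CH3COO-) = 0.32 mol.
pH = pKa + log([A⁻]/[HA]) = 4.72 + log(0.32/0.0691) = 4.72 +0.666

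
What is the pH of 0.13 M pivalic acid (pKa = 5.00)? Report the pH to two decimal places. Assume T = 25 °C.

(CH3)3CCOOH ⇌ (CH3)3CCOO- + H+
Ka = 10^(−5.00) = 1.00 × 10^-5
Let x = [H+] at equilibrium. Ka = x²/(0.13 − x).
Neglecting x in the denominator: x = √(1.00 × 10^-5 × 0.13) = 1.14 × 10^-3 M
(x/C₀ = 0.88% < 5%, so the approximation holds.)
pH = −log[H+] = −log(1.14 × 10^-3) = 2.94

pH = 2.94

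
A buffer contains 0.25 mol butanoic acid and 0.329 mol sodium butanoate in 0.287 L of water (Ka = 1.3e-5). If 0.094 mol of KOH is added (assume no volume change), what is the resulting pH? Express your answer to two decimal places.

pH = 5.32

After neutralization: n(CH3(CH2)2COOH) = 0.156 mol, n(CH3(CH2)2COO-) = 0.423 mol.
pKa = −log(1.3 × 10^-5) = 4.886
Henderson–Hasselbalch with mole ratio 0.423/0.156: pH = 4.886 + (+0.433)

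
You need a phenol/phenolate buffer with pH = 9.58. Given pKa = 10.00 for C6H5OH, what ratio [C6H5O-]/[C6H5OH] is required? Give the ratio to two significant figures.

ratio = 0.38

pH = pKa + log(r) ⇒ log(r) = 9.58 − 10.00 = -0.42
r = [C6H5O-]/[C6H5OH] = 10^(-0.42) = 0.38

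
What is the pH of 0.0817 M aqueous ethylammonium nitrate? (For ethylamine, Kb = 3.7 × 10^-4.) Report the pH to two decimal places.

pH = 5.83

C2H5NH3+ is the conjugate acid of the weak base C2H5NH2.
Ka = Kw/Kb = 1.0×10^-14 / 3.7 × 10^-4 = 2.70 × 10^-11
Ka = x²/(0.0817 − x) = 2.70 × 10^-11
Neglecting x in the denominator: x = √(2.70 × 10^-11 × 0.0817) = 1.49 × 10^-6 M
(x/C₀ = 0.0018% < 5%, so the approximation holds.)
pH = −log(1.49 × 10^-6) = 5.83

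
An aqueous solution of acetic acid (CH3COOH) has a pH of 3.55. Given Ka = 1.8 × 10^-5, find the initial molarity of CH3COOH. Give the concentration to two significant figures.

C₀ = 4.7 × 10^-3 M

[H+] = 10^(-3.55) = 2.82 × 10^-4 M = x
Ka = x²/(C₀ − x) ⇒ C₀ = x + x²/Ka
C₀ = 2.82 × 10^-4 + (2.82 × 10^-4)²/(1.8 × 10^-5) = 4.70 × 10^-3 M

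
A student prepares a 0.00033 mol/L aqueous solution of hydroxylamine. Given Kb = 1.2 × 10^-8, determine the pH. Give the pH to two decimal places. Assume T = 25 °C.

pH = 8.30

NH2OH + H2O ⇌ NH3OH+ + OH-
From the ICE table, Kb = x²/(0.00033 − x) = 1.2 × 10^-8.
Since Kb ≪ C₀, x ≈ √(Kb·C₀) = 1.99 × 10^-6 M.
Check: 0.6% ionized — well under 5%, approximation valid.
pOH = 5.70, so pH = 14.00 − pOH = 8.30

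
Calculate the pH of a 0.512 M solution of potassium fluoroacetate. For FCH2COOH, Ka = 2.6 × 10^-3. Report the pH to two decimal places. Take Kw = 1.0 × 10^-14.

pH = 8.15

FCH2COO- is the conjugate base of the weak acid FCH2COOH.
Kb = Kw/Ka = 1.0×10^-14 / 2.6 × 10^-3 = 3.85 × 10^-12
Kb = [OH-]²/(0.512 − [OH-]) = 3.85 × 10^-12
Assume [OH-] ≪ 0.512: [OH-] ≈ √(3.85 × 10^-12 × 0.512) = 1.40 × 10^-6 M
Check: 0.00027% ionized — well under 5%, approximation valid.
pOH = 5.85, so pH = 14.00 − pOH = 8.15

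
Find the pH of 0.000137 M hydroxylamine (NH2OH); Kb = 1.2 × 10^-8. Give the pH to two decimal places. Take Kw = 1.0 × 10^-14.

pH = 8.11

NH2OH + H2O ⇌ NH3OH+ + OH-
Let x = [OH-] at equilibrium. Kb = x²/(0.000137 − x).
Neglecting x in the denominator: x = √(1.2 × 10^-8 × 0.000137) = 1.28 × 10^-6 M
(x/C₀ = 0.94% < 5%, so the approximation holds.)
pOH = 5.89, so pH = 14.00 − pOH = 8.11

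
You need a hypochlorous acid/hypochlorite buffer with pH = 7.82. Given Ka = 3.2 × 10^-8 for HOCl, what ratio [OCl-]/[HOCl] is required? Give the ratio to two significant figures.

ratio = 2.1

pKa = -log(3.2 × 10^-8) = 7.495
pH = pKa + log(r) ⇒ log(r) = 7.82 − 7.495 = +0.325
r = [OCl-]/[HOCl] = 10^(+0.325) = 2.11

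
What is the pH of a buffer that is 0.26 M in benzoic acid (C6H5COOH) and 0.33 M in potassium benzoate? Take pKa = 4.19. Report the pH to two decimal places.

pH = 4.29

Henderson–Hasselbalch: pH = pKa + log([C6H5COO-]/[C6H5COOH]) = 4.19 + log(0.33/0.26)
pH = 4.19 + (+0.104) = 4.29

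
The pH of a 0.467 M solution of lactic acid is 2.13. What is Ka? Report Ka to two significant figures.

[H+] = 10^(-2.13) = 7.41 × 10^-3 M
At equilibrium [HA] = 0.467 − 7.41 × 10^-3 = 4.60 × 10^-1 M
Ka = [H+][A-]/[HA] = (7.41 × 10^-3)² / 4.60 × 10^-1 = 1.2 × 10^-4

Ka = 1.2 × 10^-4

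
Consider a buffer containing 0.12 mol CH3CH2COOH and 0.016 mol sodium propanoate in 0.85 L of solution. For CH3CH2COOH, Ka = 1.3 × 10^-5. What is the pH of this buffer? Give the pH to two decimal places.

pH = 4.01

pKa = −log(1.3 × 10^-5) = 4.886
pH = pKa + log([A⁻]/[HA]) = 4.886 + log(0.016/0.12)
pH = 4.886 + (-0.875) = 4.01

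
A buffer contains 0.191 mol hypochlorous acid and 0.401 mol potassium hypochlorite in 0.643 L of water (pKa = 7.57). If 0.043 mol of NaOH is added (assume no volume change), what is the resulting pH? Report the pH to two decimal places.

OH- converts HOCl to OCl-: HOCl → 0.148 mol, OCl- → 0.444 mol.
pH = pKa + log([A⁻]/[HA]) = 7.57 + log(0.444/0.148) = 7.57 +0.477

pH = 8.05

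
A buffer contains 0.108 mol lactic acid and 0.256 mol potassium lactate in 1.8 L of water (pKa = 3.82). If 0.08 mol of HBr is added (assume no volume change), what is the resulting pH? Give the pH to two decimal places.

Added H+ converts CH3CH(OH)COO- to CH3CH(OH)COOH: CH3CH(OH)COOH → 0.188 mol, CH3CH(OH)COO- → 0.176 mol.
Henderson–Hasselbalch with mole ratio 0.176/0.188: pH = 3.82 + (-0.029)

pH = 3.79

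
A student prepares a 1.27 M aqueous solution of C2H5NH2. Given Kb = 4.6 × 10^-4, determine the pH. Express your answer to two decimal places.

pH = 12.38

C2H5NH2 + H2O ⇌ C2H5NH3+ + OH-
From the ICE table, Kb = [OH-]²/(1.27 − [OH-]) = 4.6 × 10^-4.
Neglecting [OH-] in the denominator: [OH-] = √(4.6 × 10^-4 × 1.27) = 2.42 × 10^-2 M
pOH = −log(2.42 × 10^-2) = 1.62; pH = 14.00 − 1.62 = 12.38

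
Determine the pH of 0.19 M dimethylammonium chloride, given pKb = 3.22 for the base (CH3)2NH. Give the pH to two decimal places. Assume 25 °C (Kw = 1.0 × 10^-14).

(CH3)2NH2+ is the conjugate acid of the weak base (CH3)2NH.
Kb = 10^(−3.22) = 6.03 × 10^-4
Ka = Kw/Kb = 1.0×10^-14 / 6.03 × 10^-4 = 1.66 × 10^-11
From the ICE table, Ka = x²/(0.19 − x) = 1.66 × 10^-11.
Assume x ≪ 0.19: x ≈ √(1.66 × 10^-11 × 0.19) = 1.78 × 10^-6 M
(x/C₀ = 0.00093% < 5%, so the approximation holds.)
pH = −log(1.78 × 10^-6) = 5.75

pH = 5.75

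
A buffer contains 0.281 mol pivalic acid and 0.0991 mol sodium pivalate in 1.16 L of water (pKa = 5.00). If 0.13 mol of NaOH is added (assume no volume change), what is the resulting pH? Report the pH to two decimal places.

pH = 5.18

OH- converts (CH3)3CCOOH to (CH3)3CCOO-: (CH3)3CCOOH → 0.151 mol, (CH3)3CCOO- → 0.229 mol.
pH = pKa + log([A⁻]/[HA]) = 5.00 + log(0.229/0.151) = 5.00 +0.181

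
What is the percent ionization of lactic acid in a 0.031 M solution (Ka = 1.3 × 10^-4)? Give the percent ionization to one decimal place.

6.3%

CH3CH(OH)COOH ⇌ CH3CH(OH)COO- + H+; let x = [H+] at equilibrium.
Solve x² + 0.00013x − 4.03e-06 = 0 → x = 1.94 × 10^-3 M
Fraction ionized = 1.94 × 10^-3 / 0.031 = 0.0626 → 6.3%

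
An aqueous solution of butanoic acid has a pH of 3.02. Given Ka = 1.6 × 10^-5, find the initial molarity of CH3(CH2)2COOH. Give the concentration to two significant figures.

[H+] = 10^(-3.02) = 9.55 × 10^-4 M = x
Ka = x²/(C₀ − x) ⇒ C₀ = x + x²/Ka
C₀ = 9.55 × 10^-4 + (9.55 × 10^-4)²/(1.6 × 10^-5) = 5.80 × 10^-2 M

C₀ = 5.8 × 10^-2 M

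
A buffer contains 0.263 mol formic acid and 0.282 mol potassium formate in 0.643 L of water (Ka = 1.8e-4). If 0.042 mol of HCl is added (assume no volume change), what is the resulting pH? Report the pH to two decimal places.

Added H+ converts HCOO- to HCOOH: HCOOH → 0.305 mol, HCOO- → 0.24 mol.
pKa = −log(1.8 × 10^-4) = 3.745
pH = pKa + log(n_HCOO-/n_HCOOH) = 3.745 + log(0.24/0.305) = 3.745 + (-0.104)

pH = 3.64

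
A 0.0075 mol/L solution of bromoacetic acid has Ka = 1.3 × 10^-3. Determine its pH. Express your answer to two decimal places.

BrCH2COOH ⇌ BrCH2COO- + H+
From the ICE table, Ka = [H+]²/(0.0075 − [H+]) = 1.3 × 10^-3.
[H+] is not negligible relative to C₀; solve [H+]² + 0.0013·[H+] − 9.75e-06 = 0.
[H+] = [−0.0013 + √(0.0013² + 3.9e-05)]/2 = 2.54 × 10^-3 M
pH = −log[H+] = −log(2.54 × 10^-3) = 2.60

pH = 2.60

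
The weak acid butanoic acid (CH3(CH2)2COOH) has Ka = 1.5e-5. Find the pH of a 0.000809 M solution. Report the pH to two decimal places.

pH = 3.99

CH3(CH2)2COOH ⇌ CH3(CH2)2COO- + H+
Ka = [H+]²/(0.000809 − [H+]) = 1.5 × 10^-5
Here C₀/Ka ≈ 53.9, so the small-[H+] approximation fails. Use the quadratic:
[H+] = (−Ka + √(Ka² + 4·Ka·C₀))/2 = 1.03 × 10^-4 M
pH = −log(1.03 × 10^-4) = 3.99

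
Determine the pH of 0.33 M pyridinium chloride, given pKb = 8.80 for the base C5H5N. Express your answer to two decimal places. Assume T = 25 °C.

pH = 2.84

C5H5NH+ is the conjugate acid of the weak base C5H5N.
Kb = 10^(−8.80) = 1.58 × 10^-9
Ka = Kw/Kb = 1.0×10^-14 / 1.58 × 10^-9 = 6.33 × 10^-6
Let x = [H+] at equilibrium. Ka = x²/(0.33 − x).
Neglecting x in the denominator: x = √(6.33 × 10^-6 × 0.33) = 1.45 × 10^-3 M
(x/C₀ = 0.44% < 5%, so the approximation holds.)
pH = −log[H+] = −log(1.45 × 10^-3) = 2.84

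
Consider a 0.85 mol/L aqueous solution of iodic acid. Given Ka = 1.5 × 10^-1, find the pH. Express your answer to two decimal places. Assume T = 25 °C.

HIO3 ⇌ IO3- + H+
Ka = [H+]²/(0.85 − [H+]) = 1.5 × 10^-1
The 5% rule fails; solving [H+]² + Ka·[H+] − Ka·C₀ = 0 exactly:
[H+] = [−0.15 + √(0.15² + 0.51)]/2 = 2.90 × 10^-1 M
pH = −log(2.90 × 10^-1) = 0.54

pH = 0.54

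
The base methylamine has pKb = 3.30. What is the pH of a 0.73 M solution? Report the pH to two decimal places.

pH = 12.28

CH3NH2 + H2O ⇌ CH3NH3+ + OH-
Kb = 10^(−3.30) = 5.01 × 10^-4
Let x = [OH-] at equilibrium. Kb = x²/(0.73 − x).
Neglecting x in the denominator: x = √(5.01 × 10^-4 × 0.73) = 1.91 × 10^-2 M
(x/C₀ = 2.6% < 5%, so the approximation holds.)
pOH = −log(1.91 × 10^-2) = 1.72; pH = 14.00 − 1.72 = 12.28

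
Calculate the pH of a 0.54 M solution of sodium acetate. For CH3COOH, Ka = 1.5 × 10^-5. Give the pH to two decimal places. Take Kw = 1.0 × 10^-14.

CH3COO- is the conjugate base of the weak acid CH3COOH.
Kb = Kw/Ka = 1.0×10^-14 / 1.5 × 10^-5 = 6.67 × 10^-10
From the ICE table, Kb = x²/(0.54 − x) = 6.67 × 10^-10.
Assume x ≪ 0.54: x ≈ √(6.67 × 10^-10 × 0.54) = 1.90 × 10^-5 M
(x/C₀ = 0.0035% < 5%, so the approximation holds.)
pOH = 4.72, so pH = 14.00 − pOH = 9.28

pH = 9.28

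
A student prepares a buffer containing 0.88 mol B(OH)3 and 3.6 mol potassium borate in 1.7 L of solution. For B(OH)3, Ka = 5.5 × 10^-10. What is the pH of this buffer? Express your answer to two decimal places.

pH = 9.87

pKa = −log(5.5 × 10^-10) = 9.260
Using pH = pKa + log([base]/[acid]) with [base]/[acid] = 3.6/0.88:
pH = 9.260 + (+0.612) = 9.87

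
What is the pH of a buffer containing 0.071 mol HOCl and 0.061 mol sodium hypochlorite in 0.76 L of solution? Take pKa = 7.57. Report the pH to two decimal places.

pH = 7.50

Henderson–Hasselbalch: pH = pKa + log([OCl-]/[HOCl]) = 7.57 + log(0.061/0.071)
pH = 7.57 + (-0.066) = 7.50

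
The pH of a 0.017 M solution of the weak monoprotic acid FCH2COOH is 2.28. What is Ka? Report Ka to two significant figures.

Ka = 2.3 × 10^-3

[H+] = 10^(-2.28) = 5.25 × 10^-3 M
At equilibrium [HA] = 0.017 − 5.25 × 10^-3 = 1.18 × 10^-2 M
Ka = [H+][A-]/[HA] = (5.25 × 10^-3)² / 1.18 × 10^-2 = 2.3 × 10^-3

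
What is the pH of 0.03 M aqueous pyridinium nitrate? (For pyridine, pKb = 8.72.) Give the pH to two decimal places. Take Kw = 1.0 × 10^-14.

pH = 3.40

C5H5NH+ is the conjugate acid of the weak base C5H5N.
Kb = 10^(−8.72) = 1.91 × 10^-9
Ka = Kw/Kb = 1.0×10^-14 / 1.91 × 10^-9 = 5.24 × 10^-6
Ka = [H+]²/(0.03 − [H+]) = 5.24 × 10^-6
Since Ka ≪ C₀, [H+] ≈ √(Ka·C₀) = 3.96 × 10^-4 M.
pH = −log(3.96 × 10^-4) = 3.40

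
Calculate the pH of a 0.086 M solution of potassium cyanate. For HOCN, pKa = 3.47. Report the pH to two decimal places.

OCN- is the conjugate base of the weak acid HOCN.
Ka = 10^(−3.47) = 3.39 × 10^-4
Kb = Kw/Ka = 1.0×10^-14 / 3.39 × 10^-4 = 2.95 × 10^-11
From the ICE table, Kb = [OH-]²/(0.086 − [OH-]) = 2.95 × 10^-11.
Neglecting [OH-] in the denominator: [OH-] = √(2.95 × 10^-11 × 0.086) = 1.59 × 10^-6 M
Check: 0.0019% ionized — well under 5%, approximation valid.
pOH = 5.80, so pH = 14.00 − pOH = 8.20

pH = 8.20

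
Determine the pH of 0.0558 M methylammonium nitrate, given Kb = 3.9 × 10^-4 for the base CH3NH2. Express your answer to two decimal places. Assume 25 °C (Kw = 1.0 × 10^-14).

CH3NH3+ is the conjugate acid of the weak base CH3NH2.
Ka = Kw/Kb = 1.0×10^-14 / 3.9 × 10^-4 = 2.56 × 10^-11
From the ICE table, Ka = [H+]²/(0.0558 − [H+]) = 2.56 × 10^-11.
Since Ka ≪ C₀, [H+] ≈ √(Ka·C₀) = 1.20 × 10^-6 M.
([H+]/C₀ = 0.0021% < 5%, so the approximation holds.)
pH = −log(1.20 × 10^-6) = 5.92

pH = 5.92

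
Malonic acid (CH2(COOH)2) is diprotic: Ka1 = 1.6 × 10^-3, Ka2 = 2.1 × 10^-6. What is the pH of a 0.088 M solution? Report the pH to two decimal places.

Ka1 ≫ Ka2, so treat the first dissociation as the only significant source of H+.
Ka1 = x²/(0.088 − x) = 1.6 × 10^-3
Solving the quadratic: x = (−Ka1 + √(Ka1² + 4·Ka1·C₀))/2 = 1.11 × 10^-2 M
pH = −log(1.11 × 10^-2) = 1.95

pH = 1.95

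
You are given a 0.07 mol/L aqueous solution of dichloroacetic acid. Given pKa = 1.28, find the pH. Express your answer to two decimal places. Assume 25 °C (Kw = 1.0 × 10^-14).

Cl2CHCOOH ⇌ Cl2CHCOO- + H+
Ka = 10^(−1.28) = 5.25 × 10^-2
From the ICE table, Ka = [H+]²/(0.07 − [H+]) = 5.25 × 10^-2.
The 5% rule fails; solving [H+]² + Ka·[H+] − Ka·C₀ = 0 exactly:
[H+] = [−0.0525 + √(0.0525² + 0.0147)]/2 = 3.98 × 10^-2 M
pH = −log(3.98 × 10^-2) = 1.40

pH = 1.40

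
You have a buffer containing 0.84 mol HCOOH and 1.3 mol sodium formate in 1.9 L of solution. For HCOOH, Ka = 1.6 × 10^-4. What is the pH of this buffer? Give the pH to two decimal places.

pKa = −log(1.6 × 10^-4) = 3.796
Henderson–Hasselbalch: pH = pKa + log([HCOO-]/[HCOOH]) = 3.796 + log(1.3/0.84)
pH = 3.796 + (+0.190) = 3.99

pH = 3.99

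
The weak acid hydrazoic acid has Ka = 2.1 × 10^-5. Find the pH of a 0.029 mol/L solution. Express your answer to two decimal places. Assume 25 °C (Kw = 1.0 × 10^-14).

pH = 3.11

HN3 ⇌ N3- + H+
From the ICE table, Ka = [H+]²/(0.029 − [H+]) = 2.1 × 10^-5.
Since Ka ≪ C₀, [H+] ≈ √(Ka·C₀) = 7.80 × 10^-4 M.
Check: 2.7% ionized — well under 5%, approximation valid.
pH = −log(7.80 × 10^-4) = 3.11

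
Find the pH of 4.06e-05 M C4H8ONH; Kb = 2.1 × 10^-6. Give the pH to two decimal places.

C4H8ONH + H2O ⇌ C4H8ONH2+ + OH-
Let x = [OH-] at equilibrium. Kb = x²/(4.06e-05 − x).
The 5% rule fails; solving x² + Kb·x − Kb·C₀ = 0 exactly:
x = [−2.1e-06 + √(2.1e-06² + 3.41e-10)]/2 = 8.24 × 10^-6 M
pOH = 5.08, so pH = 14.00 − pOH = 8.92

pH = 8.92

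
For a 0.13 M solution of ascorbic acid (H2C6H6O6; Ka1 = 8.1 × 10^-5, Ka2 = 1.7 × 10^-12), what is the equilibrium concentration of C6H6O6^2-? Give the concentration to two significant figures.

1.7 × 10^-12 M

First ionization gives [H+] ≈ [HC6H6O6-] = 3.24 × 10^-3 M.
Second step: Ka2 = [H+][C6H6O6^2-]/[HC6H6O6-] ≈ [C6H6O6^2-] (since [H+] ≈ [HC6H6O6-]).
So [C6H6O6^2-] ≈ Ka2.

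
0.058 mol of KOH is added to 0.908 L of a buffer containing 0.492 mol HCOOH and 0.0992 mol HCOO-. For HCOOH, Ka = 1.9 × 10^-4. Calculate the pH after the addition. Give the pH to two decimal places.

pH = 3.28

OH- converts HCOOH to HCOO-: HCOOH → 0.434 mol, HCOO- → 0.157 mol.
pKa = −log(1.9 × 10^-4) = 3.721
pH = pKa + log([A⁻]/[HA]) = 3.721 + log(0.157/0.434) = 3.721 -0.442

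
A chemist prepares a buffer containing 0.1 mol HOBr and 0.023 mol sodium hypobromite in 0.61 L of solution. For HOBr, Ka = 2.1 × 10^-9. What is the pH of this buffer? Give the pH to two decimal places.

pKa = −log(2.1 × 10^-9) = 8.678
pH = pKa + log([A⁻]/[HA]) = 8.678 + log(0.023/0.1)
pH = 8.678 + (-0.638) = 8.04

pH = 8.04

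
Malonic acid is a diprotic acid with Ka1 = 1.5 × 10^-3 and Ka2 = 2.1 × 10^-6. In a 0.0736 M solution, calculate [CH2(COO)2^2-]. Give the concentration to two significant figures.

First ionization gives [H+] ≈ [CH2(COOH)COO-] = 9.78 × 10^-3 M.
Second step: Ka2 = [H+][CH2(COO)2^2-]/[CH2(COOH)COO-] ≈ [CH2(COO)2^2-] (since [H+] ≈ [CH2(COOH)COO-]).
So [CH2(COO)2^2-] ≈ Ka2.

2.1 × 10^-6 M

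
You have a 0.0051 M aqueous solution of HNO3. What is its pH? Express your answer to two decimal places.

HNO3 is a strong acid and dissociates completely, so [H+] = 0.0051 M.
pH = -log(0.0051) = 2.29

pH = 2.29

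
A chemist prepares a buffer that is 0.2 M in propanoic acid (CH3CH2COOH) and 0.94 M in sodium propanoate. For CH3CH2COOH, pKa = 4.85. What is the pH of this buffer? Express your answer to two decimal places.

pH = 5.52

Using pH = pKa + log([base]/[acid]) with [base]/[acid] = 0.94/0.2:
pH = 4.85 + (+0.672) = 5.52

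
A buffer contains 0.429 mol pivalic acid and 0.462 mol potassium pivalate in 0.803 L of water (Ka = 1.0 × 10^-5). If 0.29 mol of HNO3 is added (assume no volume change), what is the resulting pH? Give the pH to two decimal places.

pH = 4.38

After neutralization: n((CH3)3CCOOH) = 0.719 mol, n((CH3)3CCOO-) = 0.172 mol.
pKa = −log(1.0 × 10^-5) = 5.000
pH = pKa + log([A⁻]/[HA]) = 5.000 + log(0.172/0.719) = 5.000 -0.621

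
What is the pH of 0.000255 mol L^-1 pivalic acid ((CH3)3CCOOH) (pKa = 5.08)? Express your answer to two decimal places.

pH = 4.38

(CH3)3CCOOH ⇌ (CH3)3CCOO- + H+
Ka = 10^(−5.08) = 8.32 × 10^-6
From the ICE table, Ka = x²/(0.000255 − x) = 8.32 × 10^-6.
The 5% rule fails; solving x² + Ka·x − Ka·C₀ = 0 exactly:
x = (−Ka + √(Ka² + 4·Ka·C₀))/2 = 4.21 × 10^-5 M
pH = −log(4.21 × 10^-5) = 4.38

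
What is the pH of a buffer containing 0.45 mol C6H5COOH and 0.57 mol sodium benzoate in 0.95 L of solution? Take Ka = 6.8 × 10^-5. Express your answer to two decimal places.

pKa = −log(6.8 × 10^-5) = 4.167
pH = pKa + log([A⁻]/[HA]) = 4.167 + log(0.57/0.45)
pH = 4.167 + (+0.103) = 4.27

pH = 4.27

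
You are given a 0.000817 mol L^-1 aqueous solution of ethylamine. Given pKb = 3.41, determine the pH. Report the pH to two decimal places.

pH = 10.60

C2H5NH2 + H2O ⇌ C2H5NH3+ + OH-
Kb = 10^(−3.41) = 3.89 × 10^-4
From the ICE table, Kb = x²/(0.000817 − x) = 3.89 × 10^-4.
Here C₀/Kb ≈ 2.1, so the small-x approximation fails. Use the quadratic:
x = [−0.000389 + √(0.000389² + 1.27e-06)]/2 = 4.02 × 10^-4 M
pOH = 3.40, so pH = 14.00 − pOH = 10.60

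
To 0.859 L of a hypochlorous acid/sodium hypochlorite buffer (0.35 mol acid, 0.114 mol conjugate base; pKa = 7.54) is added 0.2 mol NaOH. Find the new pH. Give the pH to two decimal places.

pH = 7.86

After neutralization: n(HOCl) = 0.15 mol, n(OCl-) = 0.314 mol.
pH = pKa + log(n_OCl-/n_HOCl) = 7.54 + log(0.314/0.15) = 7.54 + (+0.321)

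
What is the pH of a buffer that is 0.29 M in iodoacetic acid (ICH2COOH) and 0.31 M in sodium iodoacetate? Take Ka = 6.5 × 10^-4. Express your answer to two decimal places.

pKa = −log(6.5 × 10^-4) = 3.187
pH = pKa + log([A⁻]/[HA]) = 3.187 + log(0.31/0.29)
pH = 3.187 + (+0.029) = 3.22

pH = 3.22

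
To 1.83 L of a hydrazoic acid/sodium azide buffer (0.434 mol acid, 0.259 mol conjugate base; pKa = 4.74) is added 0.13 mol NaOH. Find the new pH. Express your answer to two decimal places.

OH- converts HN3 to N3-: HN3 → 0.304 mol, N3- → 0.389 mol.
pH = pKa + log(n_N3-/n_HN3) = 4.74 + log(0.389/0.304) = 4.74 + (+0.107)

pH = 4.85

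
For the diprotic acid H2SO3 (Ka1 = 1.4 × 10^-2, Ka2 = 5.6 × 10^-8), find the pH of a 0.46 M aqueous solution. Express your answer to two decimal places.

pH = 1.13

Since Ka1 ≫ Ka2, the first ionization dominates [H+].
Ka1 = x²/(0.46 − x) = 1.4 × 10^-2
Solving the quadratic: x = (−Ka1 + √(Ka1² + 4·Ka1·C₀))/2 = 7.36 × 10^-2 M
pH = −log(7.36 × 10^-2) = 1.13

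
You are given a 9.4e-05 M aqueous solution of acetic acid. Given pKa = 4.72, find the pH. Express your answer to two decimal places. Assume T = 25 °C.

CH3COOH ⇌ CH3COO- + H+
Ka = 10^(−4.72) = 1.91 × 10^-5
Ka = x²/(9.4e-05 − x) = 1.91 × 10^-5
Here C₀/Ka ≈ 4.92, so the small-x approximation fails. Use the quadratic:
x = (−Ka + √(Ka² + 4·Ka·C₀))/2 = 3.39 × 10^-5 M
pH = −log[H+] = −log(3.39 × 10^-5) = 4.47

pH = 4.47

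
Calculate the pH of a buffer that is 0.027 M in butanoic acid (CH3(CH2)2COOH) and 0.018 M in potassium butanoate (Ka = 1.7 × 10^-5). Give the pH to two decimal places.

pKa = −log(1.7 × 10^-5) = 4.770
Henderson–Hasselbalch: pH = pKa + log([CH3(CH2)2COO-]/[CH3(CH2)2COOH]) = 4.770 + log(0.018/0.027)
pH = 4.770 + (-0.176) = 4.59

pH = 4.59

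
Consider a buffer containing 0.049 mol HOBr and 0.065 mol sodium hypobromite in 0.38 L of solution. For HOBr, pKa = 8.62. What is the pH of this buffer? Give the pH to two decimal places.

pH = 8.74

pH = pKa + log([A⁻]/[HA]) = 8.62 + log(0.065/0.049)
pH = 8.62 + (+0.123) = 8.74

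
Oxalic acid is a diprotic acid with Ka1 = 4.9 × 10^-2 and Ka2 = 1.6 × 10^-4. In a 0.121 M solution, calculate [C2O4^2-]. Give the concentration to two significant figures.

First ionization gives [H+] ≈ [HC2O4-] = 5.63 × 10^-2 M.
Second step: Ka2 = [H+][C2O4^2-]/[HC2O4-] ≈ [C2O4^2-] (since [H+] ≈ [HC2O4-]).
So [C2O4^2-] ≈ Ka2.

1.6 × 10^-4 M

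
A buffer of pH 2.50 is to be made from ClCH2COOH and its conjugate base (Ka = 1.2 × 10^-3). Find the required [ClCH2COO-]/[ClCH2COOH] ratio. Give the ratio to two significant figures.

pKa = -log(1.2 × 10^-3) = 2.921
pH = pKa + log(r) ⇒ log(r) = 2.50 − 2.921 = -0.421
r = [ClCH2COO-]/[ClCH2COOH] = 10^(-0.421) = 0.379

ratio = 0.38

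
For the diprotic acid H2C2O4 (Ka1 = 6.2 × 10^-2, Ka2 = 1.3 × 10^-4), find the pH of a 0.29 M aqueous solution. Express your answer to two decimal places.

pH = 0.97

Since Ka1 ≫ Ka2, the first ionization dominates [H+].
Ka1 = x²/(0.29 − x) = 6.2 × 10^-2
Solving the quadratic: x = (−Ka1 + √(Ka1² + 4·Ka1·C₀))/2 = 1.07 × 10^-1 M
pH = −log(1.07 × 10^-1) = 0.97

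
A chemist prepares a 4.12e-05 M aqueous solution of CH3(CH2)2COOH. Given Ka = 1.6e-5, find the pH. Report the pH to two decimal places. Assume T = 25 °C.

pH = 4.72

CH3(CH2)2COOH ⇌ CH3(CH2)2COO- + H+
Ka = [H+]²/(4.12e-05 − [H+]) = 1.6 × 10^-5
[H+] is not negligible relative to C₀; solve [H+]² + 1.6e-05·[H+] − 6.59e-10 = 0.
[H+] = [−1.6e-05 + √(1.6e-05² + 2.64e-09)]/2 = 1.89 × 10^-5 M
pH = −log[H+] = −log(1.89 × 10^-5) = 4.72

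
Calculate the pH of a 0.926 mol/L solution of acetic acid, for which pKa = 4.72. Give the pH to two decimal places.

pH = 2.38

CH3COOH ⇌ CH3COO- + H+
Ka = 10^(−4.72) = 1.91 × 10^-5
Ka = x²/(0.926 − x) = 1.91 × 10^-5
Neglecting x in the denominator: x = √(1.91 × 10^-5 × 0.926) = 4.21 × 10^-3 M
pH = −log(4.21 × 10^-3) = 2.38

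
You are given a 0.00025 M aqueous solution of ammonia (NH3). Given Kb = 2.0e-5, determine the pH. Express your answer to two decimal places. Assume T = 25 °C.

NH3 + H2O ⇌ NH4+ + OH-
From the ICE table, Kb = [OH-]²/(0.00025 − [OH-]) = 2.0 × 10^-5.
[OH-] is not negligible relative to C₀; solve [OH-]² + 2e-05·[OH-] − 5e-09 = 0.
[OH-] = [−2e-05 + √(2e-05² + 2e-08)]/2 = 6.14 × 10^-5 M
pOH = 4.21, so pH = 14.00 − pOH = 9.79

pH = 9.79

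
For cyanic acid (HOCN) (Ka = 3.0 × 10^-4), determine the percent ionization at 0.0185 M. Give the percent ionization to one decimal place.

HOCN ⇌ OCN- + H+; let x = [H+] at equilibrium.
Solve x² + 0.0003x − 5.55e-06 = 0 → x = 2.21 × 10^-3 M
% ionization = x/C₀ × 100% = 2.21 × 10^-3/0.0185 × 100% = 11.9%

11.9%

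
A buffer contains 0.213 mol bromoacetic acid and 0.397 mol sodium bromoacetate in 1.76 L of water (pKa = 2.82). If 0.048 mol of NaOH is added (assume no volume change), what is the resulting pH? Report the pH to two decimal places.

After neutralization: n(BrCH2COOH) = 0.165 mol, n(BrCH2COO-) = 0.445 mol.
Henderson–Hasselbalch with mole ratio 0.445/0.165: pH = 2.82 + (+0.431)

pH = 3.25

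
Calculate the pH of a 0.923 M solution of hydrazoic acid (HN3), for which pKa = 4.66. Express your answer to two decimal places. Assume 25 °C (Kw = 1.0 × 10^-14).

pH = 2.35

HN3 ⇌ N3- + H+
Ka = 10^(−4.66) = 2.19 × 10^-5
From the ICE table, Ka = [H+]²/(0.923 − [H+]) = 2.19 × 10^-5.
Neglecting [H+] in the denominator: [H+] = √(2.19 × 10^-5 × 0.923) = 4.50 × 10^-3 M
Check: 0.49% ionized — well under 5%, approximation valid.
pH = −log[H+] = −log(4.50 × 10^-3) = 2.35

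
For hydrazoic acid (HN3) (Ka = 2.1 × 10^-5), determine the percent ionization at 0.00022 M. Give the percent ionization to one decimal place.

26.5%

HN3 ⇌ N3- + H+; let x = [H+] at equilibrium.
Ka = x²/(C₀ − x); solving the quadratic gives x = 5.83 × 10^-5 M.
% ionization = x/C₀ × 100% = 5.83 × 10^-5/0.00022 × 100% = 26.5%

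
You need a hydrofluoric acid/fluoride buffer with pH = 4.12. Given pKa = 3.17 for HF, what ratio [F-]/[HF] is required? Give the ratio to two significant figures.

pH = pKa + log(r) ⇒ log(r) = 4.12 − 3.17 = +0.95
r = [F-]/[HF] = 10^(+0.95) = 8.91

ratio = 8.9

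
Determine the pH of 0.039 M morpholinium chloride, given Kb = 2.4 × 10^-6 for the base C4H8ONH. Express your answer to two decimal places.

C4H8ONH2+ is the conjugate acid of the weak base C4H8ONH.
Ka = Kw/Kb = 1.0×10^-14 / 2.4 × 10^-6 = 4.17 × 10^-9
From the ICE table, Ka = x²/(0.039 − x) = 4.17 × 10^-9.
Neglecting x in the denominator: x = √(4.17 × 10^-9 × 0.039) = 1.28 × 10^-5 M
Check: 0.033% ionized — well under 5%, approximation valid.
pH = −log(1.28 × 10^-5) = 4.89

pH = 4.89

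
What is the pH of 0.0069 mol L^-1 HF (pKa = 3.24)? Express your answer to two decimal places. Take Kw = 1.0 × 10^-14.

pH = 2.76

HF ⇌ F- + H+
Ka = 10^(−3.24) = 5.75 × 10^-4
From the ICE table, Ka = [H+]²/(0.0069 − [H+]) = 5.75 × 10^-4.
The 5% rule fails; solving [H+]² + Ka·[H+] − Ka·C₀ = 0 exactly:
[H+] = [−0.000575 + √(0.000575² + 1.59e-05)]/2 = 1.72 × 10^-3 M
pH = −log(1.72 × 10^-3) = 2.76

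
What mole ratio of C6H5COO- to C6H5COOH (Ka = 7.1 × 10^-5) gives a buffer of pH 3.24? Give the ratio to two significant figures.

ratio = 0.12

pKa = -log(7.1 × 10^-5) = 4.149
pH = pKa + log(r) ⇒ log(r) = 3.24 − 4.149 = -0.909
r = [C6H5COO-]/[C6H5COOH] = 10^(-0.909) = 0.123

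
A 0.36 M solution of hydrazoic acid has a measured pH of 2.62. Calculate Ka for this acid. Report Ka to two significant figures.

[H+] = 10^(-2.62) = 2.40 × 10^-3 M
At equilibrium [HA] = 0.36 − 2.40 × 10^-3 = 3.58 × 10^-1 M
Ka = [H+][A-]/[HA] = (2.40 × 10^-3)² / 3.58 × 10^-1 = 1.6 × 10^-5

Ka = 1.6 × 10^-5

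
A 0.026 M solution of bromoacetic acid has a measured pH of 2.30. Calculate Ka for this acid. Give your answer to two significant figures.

Ka = 1.2 × 10^-3

[H+] = 10^(-2.30) = 5.01 × 10^-3 M
At equilibrium [HA] = 0.026 − 5.01 × 10^-3 = 2.10 × 10^-2 M
Ka = [H+][A-]/[HA] = (5.01 × 10^-3)² / 2.10 × 10^-2 = 1.2 × 10^-3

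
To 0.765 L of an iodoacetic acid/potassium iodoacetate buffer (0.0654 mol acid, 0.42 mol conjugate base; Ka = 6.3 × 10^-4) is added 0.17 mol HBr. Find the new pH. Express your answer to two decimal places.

pH = 3.23

Added H+ converts ICH2COO- to ICH2COOH: ICH2COOH → 0.235 mol, ICH2COO- → 0.25 mol.
pKa = −log(6.3 × 10^-4) = 3.201
pH = pKa + log(n_ICH2COO-/n_ICH2COOH) = 3.201 + log(0.25/0.235) = 3.201 + (+0.027)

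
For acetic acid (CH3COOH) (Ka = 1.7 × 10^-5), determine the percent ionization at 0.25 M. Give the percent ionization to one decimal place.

0.8%

CH3COOH ⇌ CH3COO- + H+; let x = [H+] at equilibrium.
x ≈ √(Ka·C₀) = √(1.7 × 10^-5 × 0.25) = 2.06 × 10^-3 M
Fraction ionized = 2.06 × 10^-3 / 0.25 = 0.0082 → 0.8%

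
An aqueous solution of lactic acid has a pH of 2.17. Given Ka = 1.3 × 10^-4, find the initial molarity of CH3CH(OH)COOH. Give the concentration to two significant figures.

[H+] = 10^(-2.17) = 6.76 × 10^-3 M = x
Ka = x²/(C₀ − x) ⇒ C₀ = x + x²/Ka
C₀ = 6.76 × 10^-3 + (6.76 × 10^-3)²/(1.3 × 10^-4) = 3.58 × 10^-1 M

C₀ = 3.6 × 10^-1 M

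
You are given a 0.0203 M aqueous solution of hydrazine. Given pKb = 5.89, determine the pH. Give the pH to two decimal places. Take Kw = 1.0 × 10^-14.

pH = 10.21

N2H4 + H2O ⇌ N2H5+ + OH-
Kb = 10^(−5.89) = 1.29 × 10^-6
Kb = x²/(0.0203 − x) = 1.29 × 10^-6
Neglecting x in the denominator: x = √(1.29 × 10^-6 × 0.0203) = 1.62 × 10^-4 M
Check: 0.8% ionized — well under 5%, approximation valid.
pOH = 3.79, so pH = 14.00 − pOH = 10.21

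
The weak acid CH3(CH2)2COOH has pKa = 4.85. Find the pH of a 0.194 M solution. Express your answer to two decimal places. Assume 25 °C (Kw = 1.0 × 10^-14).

pH = 2.78

CH3(CH2)2COOH ⇌ CH3(CH2)2COO- + H+
Ka = 10^(−4.85) = 1.41 × 10^-5
Let x = [H+] at equilibrium. Ka = x²/(0.194 − x).
Assume x ≪ 0.194: x ≈ √(1.41 × 10^-5 × 0.194) = 1.65 × 10^-3 M
(x/C₀ = 0.85% < 5%, so the approximation holds.)
pH = −log[H+] = −log(1.65 × 10^-3) = 2.78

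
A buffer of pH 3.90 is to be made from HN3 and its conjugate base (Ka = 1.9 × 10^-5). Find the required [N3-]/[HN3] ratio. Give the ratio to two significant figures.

pKa = -log(1.9 × 10^-5) = 4.721
pH = pKa + log(r) ⇒ log(r) = 3.90 − 4.721 = -0.821
r = [N3-]/[HN3] = 10^(-0.821) = 0.151

ratio = 0.15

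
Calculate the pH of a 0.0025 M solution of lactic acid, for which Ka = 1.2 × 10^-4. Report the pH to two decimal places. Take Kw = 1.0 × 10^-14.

CH3CH(OH)COOH ⇌ CH3CH(OH)COO- + H+
From the ICE table, Ka = [H+]²/(0.0025 − [H+]) = 1.2 × 10^-4.
Here C₀/Ka ≈ 20.8, so the small-[H+] approximation fails. Use the quadratic:
[H+] = (−Ka + √(Ka² + 4·Ka·C₀))/2 = 4.91 × 10^-4 M
pH = −log[H+] = −log(4.91 × 10^-4) = 3.31

pH = 3.31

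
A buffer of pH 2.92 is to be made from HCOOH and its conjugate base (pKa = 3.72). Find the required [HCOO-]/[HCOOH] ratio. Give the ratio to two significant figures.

ratio = 0.16

pH = pKa + log(r) ⇒ log(r) = 2.92 − 3.72 = -0.80
r = [HCOO-]/[HCOOH] = 10^(-0.80) = 0.158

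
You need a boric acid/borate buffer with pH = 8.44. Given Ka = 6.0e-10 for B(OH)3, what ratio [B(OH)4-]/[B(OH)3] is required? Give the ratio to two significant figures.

pKa = -log(6.0 × 10^-10) = 9.222
pH = pKa + log(r) ⇒ log(r) = 8.44 − 9.222 = -0.782
r = [B(OH)4-]/[B(OH)3] = 10^(-0.782) = 0.165

ratio = 0.17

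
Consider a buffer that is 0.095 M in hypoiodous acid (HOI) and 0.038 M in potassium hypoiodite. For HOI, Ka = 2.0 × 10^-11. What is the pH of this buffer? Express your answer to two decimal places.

pH = 10.30

pKa = −log(2.0 × 10^-11) = 10.699
pH = pKa + log([A⁻]/[HA]) = 10.699 + log(0.038/0.095)
pH = 10.699 + (-0.398) = 10.30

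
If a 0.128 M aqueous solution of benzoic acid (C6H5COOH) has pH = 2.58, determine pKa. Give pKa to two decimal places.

pKa = 4.26

[H+] = 10^(-2.58) = 2.63 × 10^-3 M
At equilibrium [HA] = 0.128 − 2.63 × 10^-3 = 1.25 × 10^-1 M
Ka = [H+][A-]/[HA] = (2.63 × 10^-3)² / 1.25 × 10^-1 = 5.53 × 10^-5
pKa = -log(5.53 × 10^-5) = 4.26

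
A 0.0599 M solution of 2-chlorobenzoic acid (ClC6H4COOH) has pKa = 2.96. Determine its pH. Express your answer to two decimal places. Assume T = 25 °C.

pH = 2.12

ClC6H4COOH ⇌ ClC6H4COO- + H+
Ka = 10^(−2.96) = 1.10 × 10^-3
Ka = [H+]²/(0.0599 − [H+]) = 1.10 × 10^-3
Here C₀/Ka ≈ 54.5, so the small-[H+] approximation fails. Use the quadratic:
[H+] = (−Ka + √(Ka² + 4·Ka·C₀))/2 = 7.59 × 10^-3 M
pH = −log[H+] = −log(7.59 × 10^-3) = 2.12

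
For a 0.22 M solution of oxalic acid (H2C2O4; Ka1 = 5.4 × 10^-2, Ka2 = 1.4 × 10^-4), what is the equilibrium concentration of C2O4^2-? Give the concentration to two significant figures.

1.4 × 10^-4 M

First ionization gives [H+] ≈ [HC2O4-] = 8.53 × 10^-2 M.
Second step: Ka2 = [H+][C2O4^2-]/[HC2O4-] ≈ [C2O4^2-] (since [H+] ≈ [HC2O4-]).
So [C2O4^2-] ≈ Ka2.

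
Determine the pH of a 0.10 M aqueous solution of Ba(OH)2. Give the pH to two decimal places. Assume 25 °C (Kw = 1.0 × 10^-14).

Ba(OH)2 is a strong base (each formula unit releases 2 OH-); [OH-] = 0.2 M.
pOH = -log(0.2) = 0.70
pH = 14.00 - 0.70 = 13.30

pH = 13.30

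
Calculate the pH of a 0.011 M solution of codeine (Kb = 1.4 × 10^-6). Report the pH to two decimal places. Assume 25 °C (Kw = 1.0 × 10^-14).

pH = 10.09

C18H21NO3 + H2O ⇌ C18H22NO3+ + OH-
From the ICE table, Kb = x²/(0.011 − x) = 1.4 × 10^-6.
Assume x ≪ 0.011: x ≈ √(1.4 × 10^-6 × 0.011) = 1.24 × 10^-4 M
Check: 1.1% ionized — well under 5%, approximation valid.
pOH = −log(1.24 × 10^-4) = 3.91; pH = 14.00 − 3.91 = 10.09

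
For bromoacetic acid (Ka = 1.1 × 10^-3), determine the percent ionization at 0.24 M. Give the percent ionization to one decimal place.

6.5%

BrCH2COOH ⇌ BrCH2COO- + H+; let x = [H+] at equilibrium.
Solve x² + 0.0011x − 0.000264 = 0 → x = 1.57 × 10^-2 M
Fraction ionized = 1.57 × 10^-2 / 0.24 = 0.0654 → 6.5%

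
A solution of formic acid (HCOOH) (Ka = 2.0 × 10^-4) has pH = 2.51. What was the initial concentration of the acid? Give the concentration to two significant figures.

C₀ = 5.1 × 10^-2 M

[H+] = 10^(-2.51) = 3.09 × 10^-3 M = x
Ka = x²/(C₀ − x) ⇒ C₀ = x + x²/Ka
C₀ = 3.09 × 10^-3 + (3.09 × 10^-3)²/(2.0 × 10^-4) = 5.08 × 10^-2 M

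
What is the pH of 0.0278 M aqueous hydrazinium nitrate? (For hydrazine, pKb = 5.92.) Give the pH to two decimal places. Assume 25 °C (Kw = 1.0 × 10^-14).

N2H5+ is the conjugate acid of the weak base N2H4.
Kb = 10^(−5.92) = 1.20 × 10^-6
Ka = Kw/Kb = 1.0×10^-14 / 1.20 × 10^-6 = 8.33 × 10^-9
From the ICE table, Ka = x²/(0.0278 − x) = 8.33 × 10^-9.
Assume x ≪ 0.0278: x ≈ √(8.33 × 10^-9 × 0.0278) = 1.52 × 10^-5 M
pH = −log[H+] = −log(1.52 × 10^-5) = 4.82

pH = 4.82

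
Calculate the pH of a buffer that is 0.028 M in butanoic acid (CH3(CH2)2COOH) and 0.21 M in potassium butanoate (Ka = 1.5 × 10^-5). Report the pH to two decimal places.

pH = 5.70

pKa = −log(1.5 × 10^-5) = 4.824
pH = pKa + log([A⁻]/[HA]) = 4.824 + log(0.21/0.028)
pH = 4.824 + (+0.875) = 5.70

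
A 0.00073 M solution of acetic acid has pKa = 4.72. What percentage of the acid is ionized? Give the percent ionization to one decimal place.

CH3COOH ⇌ CH3COO- + H+; let x = [H+] at equilibrium.
Ka = 10^(−4.72) = 1.91 × 10^-5
Ka = x²/(C₀ − x); solving the quadratic gives x = 1.09 × 10^-4 M.
% ionization = x/C₀ × 100% = 1.09 × 10^-4/0.00073 × 100% = 14.9%

14.9%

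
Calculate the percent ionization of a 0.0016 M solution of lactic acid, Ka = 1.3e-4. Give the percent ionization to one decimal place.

CH3CH(OH)COOH ⇌ CH3CH(OH)COO- + H+; let x = [H+] at equilibrium.
Solve x² + 0.00013x − 2.08e-07 = 0 → x = 3.96 × 10^-4 M
% ionization = x/C₀ × 100% = 3.96 × 10^-4/0.0016 × 100% = 24.7%

24.7%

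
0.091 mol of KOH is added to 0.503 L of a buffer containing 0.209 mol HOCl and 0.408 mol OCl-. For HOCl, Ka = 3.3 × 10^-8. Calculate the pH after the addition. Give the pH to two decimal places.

pH = 8.11

OH- converts HOCl to OCl-: HOCl → 0.118 mol, OCl- → 0.499 mol.
pKa = −log(3.3 × 10^-8) = 7.481
pH = pKa + log([A⁻]/[HA]) = 7.481 + log(0.499/0.118) = 7.481 +0.626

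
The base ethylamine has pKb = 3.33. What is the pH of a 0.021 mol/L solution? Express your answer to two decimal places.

C2H5NH2 + H2O ⇌ C2H5NH3+ + OH-
Kb = 10^(−3.33) = 4.68 × 10^-4
From the ICE table, Kb = x²/(0.021 − x) = 4.68 × 10^-4.
x is not negligible relative to C₀; solve x² + 0.000468·x − 9.83e-06 = 0.
x = [−0.000468 + √(0.000468² + 3.93e-05)]/2 = 2.91 × 10^-3 M
pOH = 2.54, so pH = 14.00 − pOH = 11.46

pH = 11.46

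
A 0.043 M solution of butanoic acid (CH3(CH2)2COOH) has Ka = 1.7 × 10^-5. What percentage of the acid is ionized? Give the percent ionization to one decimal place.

2.0%

CH3(CH2)2COOH ⇌ CH3(CH2)2COO- + H+; let x = [H+] at equilibrium.
x ≈ √(Ka·C₀) = √(1.7 × 10^-5 × 0.043) = 8.55 × 10^-4 M
% ionization = x/C₀ × 100% = 8.55 × 10^-4/0.043 × 100% = 2.0%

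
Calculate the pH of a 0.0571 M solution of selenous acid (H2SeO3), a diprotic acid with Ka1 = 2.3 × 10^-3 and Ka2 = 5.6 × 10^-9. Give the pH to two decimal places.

Ka1 ≫ Ka2, so treat the first dissociation as the only significant source of H+.
Ka1 = x²/(0.0571 − x) = 2.3 × 10^-3
Solving the quadratic: x = (−Ka1 + √(Ka1² + 4·Ka1·C₀))/2 = 1.04 × 10^-2 M
pH = −log(1.04 × 10^-2) = 1.98

pH = 1.98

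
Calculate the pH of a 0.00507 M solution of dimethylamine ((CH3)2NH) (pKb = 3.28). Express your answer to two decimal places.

(CH3)2NH + H2O ⇌ (CH3)2NH2+ + OH-
Kb = 10^(−3.28) = 5.25 × 10^-4
Kb = [OH-]²/(0.00507 − [OH-]) = 5.25 × 10^-4
[OH-] is not negligible relative to C₀; solve [OH-]² + 0.000525·[OH-] − 2.66e-06 = 0.
[OH-] = (−Kb + √(Kb² + 4·Kb·C₀))/2 = 1.39 × 10^-3 M
pOH = −log(1.39 × 10^-3) = 2.86; pH = 14.00 − 2.86 = 11.14

pH = 11.14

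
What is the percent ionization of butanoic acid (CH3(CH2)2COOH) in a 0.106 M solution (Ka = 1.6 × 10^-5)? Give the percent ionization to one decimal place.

1.2%

CH3(CH2)2COOH ⇌ CH3(CH2)2COO- + H+; let x = [H+] at equilibrium.
x ≈ √(Ka·C₀) = √(1.6 × 10^-5 × 0.106) = 1.30 × 10^-3 M
% ionization = x/C₀ × 100% = 1.30 × 10^-3/0.106 × 100% = 1.2%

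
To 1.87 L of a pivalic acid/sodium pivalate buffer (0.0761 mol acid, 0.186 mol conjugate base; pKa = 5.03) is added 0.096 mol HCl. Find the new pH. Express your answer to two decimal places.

Added H+ converts (CH3)3CCOO- to (CH3)3CCOOH: (CH3)3CCOOH → 0.172 mol, (CH3)3CCOO- → 0.09 mol.
pH = pKa + log(n_(CH3)3CCOO-/n_(CH3)3CCOOH) = 5.03 + log(0.09/0.172) = 5.03 + (-0.281)

pH = 4.75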